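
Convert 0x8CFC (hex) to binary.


Each hex digit → 4 binary bits:
  8 = 1000
  C = 1100
  F = 1111
  C = 1100
Concatenate: 1000 1100 1111 1100
= 1000110011111100


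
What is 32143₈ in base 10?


Positional values:
Position 0: 3 × 8^0 = 3
Position 1: 4 × 8^1 = 32
Position 2: 1 × 8^2 = 64
Position 3: 2 × 8^3 = 1024
Position 4: 3 × 8^4 = 12288
Sum = 3 + 32 + 64 + 1024 + 12288
= 13411


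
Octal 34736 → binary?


Each octal digit → 3 binary bits:
  3 = 011
  4 = 100
  7 = 111
  3 = 011
  6 = 110
Concatenate: 011 100 111 011 110
= 011100111011110


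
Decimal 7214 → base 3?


Divide by 3 repeatedly:
7214 ÷ 3 = 2404 remainder 2
2404 ÷ 3 = 801 remainder 1
801 ÷ 3 = 267 remainder 0
267 ÷ 3 = 89 remainder 0
89 ÷ 3 = 29 remainder 2
29 ÷ 3 = 9 remainder 2
9 ÷ 3 = 3 remainder 0
3 ÷ 3 = 1 remainder 0
1 ÷ 3 = 0 remainder 1
Reading remainders bottom-up:
= 100220012


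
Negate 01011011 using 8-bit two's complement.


Original: 01011011
Step 1 - Invert all bits: 10100100
Step 2 - Add 1: 10100100 + 1
= 10100101 (represents -91)


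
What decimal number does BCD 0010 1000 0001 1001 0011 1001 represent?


Each 4-bit group → digit:
  0010 → 2
  1000 → 8
  0001 → 1
  1001 → 9
  0011 → 3
  1001 → 9
= 281939


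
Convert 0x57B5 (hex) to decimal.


Positional values:
Position 0: 5 × 16^0 = 5 × 1 = 5
Position 1: B × 16^1 = 11 × 16 = 176
Position 2: 7 × 16^2 = 7 × 256 = 1792
Position 3: 5 × 16^3 = 5 × 4096 = 20480
Sum = 5 + 176 + 1792 + 20480
= 22453


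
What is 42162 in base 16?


Divide by 16 repeatedly:
42162 ÷ 16 = 2635 remainder 2 (2)
2635 ÷ 16 = 164 remainder 11 (B)
164 ÷ 16 = 10 remainder 4 (4)
10 ÷ 16 = 0 remainder 10 (A)
Reading remainders bottom-up:
= 0xA4B2


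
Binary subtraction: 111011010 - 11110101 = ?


Align and subtract column by column (LSB to MSB, borrowing when needed):
  111011010
- 011110101
  ---------
  col 0: (0 - 0 borrow-in) - 1 → borrow from next column: (0+2) - 1 = 1, borrow out 1
  col 1: (1 - 1 borrow-in) - 0 → 0 - 0 = 0, borrow out 0
  col 2: (0 - 0 borrow-in) - 1 → borrow from next column: (0+2) - 1 = 1, borrow out 1
  col 3: (1 - 1 borrow-in) - 0 → 0 - 0 = 0, borrow out 0
  col 4: (1 - 0 borrow-in) - 1 → 1 - 1 = 0, borrow out 0
  col 5: (0 - 0 borrow-in) - 1 → borrow from next column: (0+2) - 1 = 1, borrow out 1
  col 6: (1 - 1 borrow-in) - 1 → borrow from next column: (0+2) - 1 = 1, borrow out 1
  col 7: (1 - 1 borrow-in) - 1 → borrow from next column: (0+2) - 1 = 1, borrow out 1
  col 8: (1 - 1 borrow-in) - 0 → 0 - 0 = 0, borrow out 0
Reading bits MSB→LSB: 011100101
Strip leading zeros: 11100101
= 11100101


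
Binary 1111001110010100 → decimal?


Positional values:
Bit 2: 1 × 2^2 = 4
Bit 4: 1 × 2^4 = 16
Bit 7: 1 × 2^7 = 128
Bit 8: 1 × 2^8 = 256
Bit 9: 1 × 2^9 = 512
Bit 12: 1 × 2^12 = 4096
Bit 13: 1 × 2^13 = 8192
Bit 14: 1 × 2^14 = 16384
Bit 15: 1 × 2^15 = 32768
Sum = 4 + 16 + 128 + 256 + 512 + 4096 + 8192 + 16384 + 32768
= 62356


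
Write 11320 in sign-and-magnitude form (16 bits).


Sign bit: 0 (positive)
Magnitude: 11320 = 010110000111000
= 0010110000111000


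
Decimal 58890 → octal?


Divide by 8 repeatedly:
58890 ÷ 8 = 7361 remainder 2
7361 ÷ 8 = 920 remainder 1
920 ÷ 8 = 115 remainder 0
115 ÷ 8 = 14 remainder 3
14 ÷ 8 = 1 remainder 6
1 ÷ 8 = 0 remainder 1
Reading remainders bottom-up:
= 0o163012


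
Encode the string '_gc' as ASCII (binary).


String: '_gc'  (3 characters)
Per-character ASCII lookup:
  '_': special character: '_' = 95 → 1011111
  'g': lowercase starts at 97: 'g' = 97 + 6 = 103 → 1100111
  'c': lowercase starts at 97: 'c' = 97 + 2 = 99 → 1100011
= 1011111 1100111 1100011


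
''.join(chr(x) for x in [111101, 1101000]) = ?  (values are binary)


Codes (binary): 111101 1101000
Per-code ASCII lookup:
  111101 = 61  (special character) → '='
  1101000 = 104  (range 97-122: lowercase, 104 - 97 = 7) → 'h'
= '=h'


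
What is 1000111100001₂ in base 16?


Group into 4-bit nibbles: 0001000111100001
  0001 = 1
  0001 = 1
  1110 = E
  0001 = 1
= 0x11E1


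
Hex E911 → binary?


Each hex digit → 4 binary bits:
  E = 1110
  9 = 1001
  1 = 0001
  1 = 0001
Concatenate: 1110 1001 0001 0001
= 1110100100010001


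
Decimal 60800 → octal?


Divide by 8 repeatedly:
60800 ÷ 8 = 7600 remainder 0
7600 ÷ 8 = 950 remainder 0
950 ÷ 8 = 118 remainder 6
118 ÷ 8 = 14 remainder 6
14 ÷ 8 = 1 remainder 6
1 ÷ 8 = 0 remainder 1
Reading remainders bottom-up:
= 0o166600


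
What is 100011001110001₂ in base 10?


Positional values:
Bit 0: 1 × 2^0 = 1
Bit 4: 1 × 2^4 = 16
Bit 5: 1 × 2^5 = 32
Bit 6: 1 × 2^6 = 64
Bit 9: 1 × 2^9 = 512
Bit 10: 1 × 2^10 = 1024
Bit 14: 1 × 2^14 = 16384
Sum = 1 + 16 + 32 + 64 + 512 + 1024 + 16384
= 18033


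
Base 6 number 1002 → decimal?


Positional values (base 6):
  2 × 6^0 = 2 × 1 = 2
  0 × 6^1 = 0 × 6 = 0
  0 × 6^2 = 0 × 36 = 0
  1 × 6^3 = 1 × 216 = 216
Sum = 2 + 0 + 0 + 216
= 218


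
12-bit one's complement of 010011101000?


Original: 010011101000
Invert all bits:
  bit 0: 0 → 1
  bit 1: 1 → 0
  bit 2: 0 → 1
  bit 3: 0 → 1
  bit 4: 1 → 0
  bit 5: 1 → 0
  bit 6: 1 → 0
  bit 7: 0 → 1
  bit 8: 1 → 0
  bit 9: 0 → 1
  bit 10: 0 → 1
  bit 11: 0 → 1
= 101100010111


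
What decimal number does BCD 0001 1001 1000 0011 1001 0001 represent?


Each 4-bit group → digit:
  0001 → 1
  1001 → 9
  1000 → 8
  0011 → 3
  1001 → 9
  0001 → 1
= 198391


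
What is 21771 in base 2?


Divide by 2 repeatedly:
21771 ÷ 2 = 10885 remainder 1
10885 ÷ 2 = 5442 remainder 1
5442 ÷ 2 = 2721 remainder 0
2721 ÷ 2 = 1360 remainder 1
1360 ÷ 2 = 680 remainder 0
680 ÷ 2 = 340 remainder 0
340 ÷ 2 = 170 remainder 0
170 ÷ 2 = 85 remainder 0
85 ÷ 2 = 42 remainder 1
42 ÷ 2 = 21 remainder 0
21 ÷ 2 = 10 remainder 1
10 ÷ 2 = 5 remainder 0
5 ÷ 2 = 2 remainder 1
2 ÷ 2 = 1 remainder 0
1 ÷ 2 = 0 remainder 1
Reading remainders bottom-up:
= 101010100001011


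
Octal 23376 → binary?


Each octal digit → 3 binary bits:
  2 = 010
  3 = 011
  3 = 011
  7 = 111
  6 = 110
Concatenate: 010 011 011 111 110
= 010011011111110


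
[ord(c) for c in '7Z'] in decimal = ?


String: '7Z'  (2 characters)
Per-character ASCII lookup:
  '7': digits start at 48: '7' = 48 + 7 = 55
  'Z': uppercase starts at 65: 'Z' = 65 + 25 = 90
= 55 90


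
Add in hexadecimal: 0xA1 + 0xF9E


Align and add column by column (LSB to MSB, each column mod 16 with carry):
  00A1
+ 0F9E
  ----
  col 0: 1(1) + E(14) + 0 (carry in) = 15 → F(15), carry out 0
  col 1: A(10) + 9(9) + 0 (carry in) = 19 → 3(3), carry out 1
  col 2: 0(0) + F(15) + 1 (carry in) = 16 → 0(0), carry out 1
  col 3: 0(0) + 0(0) + 1 (carry in) = 1 → 1(1), carry out 0
Reading digits MSB→LSB: 103F
Strip leading zeros: 103F
= 0x103F


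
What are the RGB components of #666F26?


Hex: #666F26
R = 66₁₆ = 102
G = 6F₁₆ = 111
B = 26₁₆ = 38
= RGB(102, 111, 38)


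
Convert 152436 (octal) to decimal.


Positional values:
Position 0: 6 × 8^0 = 6
Position 1: 3 × 8^1 = 24
Position 2: 4 × 8^2 = 256
Position 3: 2 × 8^3 = 1024
Position 4: 5 × 8^4 = 20480
Position 5: 1 × 8^5 = 32768
Sum = 6 + 24 + 256 + 1024 + 20480 + 32768
= 54558


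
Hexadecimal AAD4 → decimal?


Positional values:
Position 0: 4 × 16^0 = 4 × 1 = 4
Position 1: D × 16^1 = 13 × 16 = 208
Position 2: A × 16^2 = 10 × 256 = 2560
Position 3: A × 16^3 = 10 × 4096 = 40960
Sum = 4 + 208 + 2560 + 40960
= 43732


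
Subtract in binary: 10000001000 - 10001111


Align and subtract column by column (LSB to MSB, borrowing when needed):
  10000001000
- 00010001111
  -----------
  col 0: (0 - 0 borrow-in) - 1 → borrow from next column: (0+2) - 1 = 1, borrow out 1
  col 1: (0 - 1 borrow-in) - 1 → borrow from next column: (-1+2) - 1 = 0, borrow out 1
  col 2: (0 - 1 borrow-in) - 1 → borrow from next column: (-1+2) - 1 = 0, borrow out 1
  col 3: (1 - 1 borrow-in) - 1 → borrow from next column: (0+2) - 1 = 1, borrow out 1
  col 4: (0 - 1 borrow-in) - 0 → borrow from next column: (-1+2) - 0 = 1, borrow out 1
  col 5: (0 - 1 borrow-in) - 0 → borrow from next column: (-1+2) - 0 = 1, borrow out 1
  col 6: (0 - 1 borrow-in) - 0 → borrow from next column: (-1+2) - 0 = 1, borrow out 1
  col 7: (0 - 1 borrow-in) - 1 → borrow from next column: (-1+2) - 1 = 0, borrow out 1
  col 8: (0 - 1 borrow-in) - 0 → borrow from next column: (-1+2) - 0 = 1, borrow out 1
  col 9: (0 - 1 borrow-in) - 0 → borrow from next column: (-1+2) - 0 = 1, borrow out 1
  col 10: (1 - 1 borrow-in) - 0 → 0 - 0 = 0, borrow out 0
Reading bits MSB→LSB: 01101111001
Strip leading zeros: 1101111001
= 1101111001


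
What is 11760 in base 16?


Divide by 16 repeatedly:
11760 ÷ 16 = 735 remainder 0 (0)
735 ÷ 16 = 45 remainder 15 (F)
45 ÷ 16 = 2 remainder 13 (D)
2 ÷ 16 = 0 remainder 2 (2)
Reading remainders bottom-up:
= 0x2DF0


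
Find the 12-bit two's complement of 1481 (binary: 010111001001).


Original: 010111001001
Step 1 - Invert all bits: 101000110110
Step 2 - Add 1: 101000110110 + 1
= 101000110111 (represents -1481)


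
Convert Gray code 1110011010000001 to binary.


Gray code: 1110011010000001
MSB stays the same: 1
Each subsequent bit = prev_binary XOR current_gray:
  B[1] = 1 XOR 1 = 0
  B[2] = 0 XOR 1 = 1
  B[3] = 1 XOR 0 = 1
  B[4] = 1 XOR 0 = 1
  B[5] = 1 XOR 1 = 0
  B[6] = 0 XOR 1 = 1
  B[7] = 1 XOR 0 = 1
  B[8] = 1 XOR 1 = 0
  B[9] = 0 XOR 0 = 0
  B[10] = 0 XOR 0 = 0
  B[11] = 0 XOR 0 = 0
  B[12] = 0 XOR 0 = 0
  B[13] = 0 XOR 0 = 0
  B[14] = 0 XOR 0 = 0
  B[15] = 0 XOR 1 = 1
= 1011101100000001 (47873 decimal)


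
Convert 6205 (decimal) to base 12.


Divide by 12 repeatedly:
6205 ÷ 12 = 517 remainder 1
517 ÷ 12 = 43 remainder 1
43 ÷ 12 = 3 remainder 7
3 ÷ 12 = 0 remainder 3
Reading remainders bottom-up:
= 3711


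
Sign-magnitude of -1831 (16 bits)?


Sign bit: 1 (negative)
Magnitude: 1831 = 000011100100111
= 1000011100100111


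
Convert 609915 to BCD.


Each digit → 4-bit binary:
  6 → 0110
  0 → 0000
  9 → 1001
  9 → 1001
  1 → 0001
  5 → 0101
= 0110 0000 1001 1001 0001 0101


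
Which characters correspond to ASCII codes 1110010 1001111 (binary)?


Codes (binary): 1110010 1001111
Per-code ASCII lookup:
  1110010 = 114  (range 97-122: lowercase, 114 - 97 = 17) → 'r'
  1001111 = 79  (range 65-90: uppercase, 79 - 65 = 14) → 'O'
= 'rO'


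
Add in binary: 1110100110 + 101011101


Align and add column by column (LSB to MSB, carry propagating):
  01110100110
+ 00101011101
  -----------
  col 0: 0 + 1 + 0 (carry in) = 1 → bit 1, carry out 0
  col 1: 1 + 0 + 0 (carry in) = 1 → bit 1, carry out 0
  col 2: 1 + 1 + 0 (carry in) = 2 → bit 0, carry out 1
  col 3: 0 + 1 + 1 (carry in) = 2 → bit 0, carry out 1
  col 4: 0 + 1 + 1 (carry in) = 2 → bit 0, carry out 1
  col 5: 1 + 0 + 1 (carry in) = 2 → bit 0, carry out 1
  col 6: 0 + 1 + 1 (carry in) = 2 → bit 0, carry out 1
  col 7: 1 + 0 + 1 (carry in) = 2 → bit 0, carry out 1
  col 8: 1 + 1 + 1 (carry in) = 3 → bit 1, carry out 1
  col 9: 1 + 0 + 1 (carry in) = 2 → bit 0, carry out 1
  col 10: 0 + 0 + 1 (carry in) = 1 → bit 1, carry out 0
Reading bits MSB→LSB: 10100000011
Strip leading zeros: 10100000011
= 10100000011


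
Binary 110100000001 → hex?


Group into 4-bit nibbles: 110100000001
  1101 = D
  0000 = 0
  0001 = 1
= 0xD01


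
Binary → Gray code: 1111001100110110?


Binary: 1111001100110110
Gray code: G = B XOR (B >> 1)
B >> 1 = 0111100110011011
1111001100110110 XOR 0111100110011011:
  1 XOR 0 = 1
  1 XOR 1 = 0
  1 XOR 1 = 0
  1 XOR 1 = 0
  0 XOR 1 = 1
  0 XOR 0 = 0
  1 XOR 0 = 1
  1 XOR 1 = 0
  0 XOR 1 = 1
  0 XOR 0 = 0
  1 XOR 0 = 1
  1 XOR 1 = 0
  0 XOR 1 = 1
  1 XOR 0 = 1
  1 XOR 1 = 0
  0 XOR 1 = 1
= 1000101010101101


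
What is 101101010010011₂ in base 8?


Group into 3-bit groups: 101101010010011
  101 = 5
  101 = 5
  010 = 2
  010 = 2
  011 = 3
= 0o55223


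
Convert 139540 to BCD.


Each digit → 4-bit binary:
  1 → 0001
  3 → 0011
  9 → 1001
  5 → 0101
  4 → 0100
  0 → 0000
= 0001 0011 1001 0101 0100 0000


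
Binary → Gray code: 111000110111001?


Binary: 111000110111001
Gray code: G = B XOR (B >> 1)
B >> 1 = 011100011011100
111000110111001 XOR 011100011011100:
  1 XOR 0 = 1
  1 XOR 1 = 0
  1 XOR 1 = 0
  0 XOR 1 = 1
  0 XOR 0 = 0
  0 XOR 0 = 0
  1 XOR 0 = 1
  1 XOR 1 = 0
  0 XOR 1 = 1
  1 XOR 0 = 1
  1 XOR 1 = 0
  1 XOR 1 = 0
  0 XOR 1 = 1
  0 XOR 0 = 0
  1 XOR 0 = 1
= 100100101100101


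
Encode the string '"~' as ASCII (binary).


String: '"~'  (2 characters)
Per-character ASCII lookup:
  '"': special character: '"' = 34 → 100010
  '~': special character: '~' = 126 → 1111110
= 100010 1111110


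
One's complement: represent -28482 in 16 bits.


Original: 0110111101000010
Invert all bits:
  bit 0: 0 → 1
  bit 1: 1 → 0
  bit 2: 1 → 0
  bit 3: 0 → 1
  bit 4: 1 → 0
  bit 5: 1 → 0
  bit 6: 1 → 0
  bit 7: 1 → 0
  bit 8: 0 → 1
  bit 9: 1 → 0
  bit 10: 0 → 1
  bit 11: 0 → 1
  bit 12: 0 → 1
  bit 13: 0 → 1
  bit 14: 1 → 0
  bit 15: 0 → 1
= 1001000010111101


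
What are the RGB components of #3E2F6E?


Hex: #3E2F6E
R = 3E₁₆ = 62
G = 2F₁₆ = 47
B = 6E₁₆ = 110
= RGB(62, 47, 110)


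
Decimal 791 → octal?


Divide by 8 repeatedly:
791 ÷ 8 = 98 remainder 7
98 ÷ 8 = 12 remainder 2
12 ÷ 8 = 1 remainder 4
1 ÷ 8 = 0 remainder 1
Reading remainders bottom-up:
= 0o1427


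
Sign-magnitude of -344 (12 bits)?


Sign bit: 1 (negative)
Magnitude: 344 = 00101011000
= 100101011000


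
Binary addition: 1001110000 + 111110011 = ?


Align and add column by column (LSB to MSB, carry propagating):
  01001110000
+ 00111110011
  -----------
  col 0: 0 + 1 + 0 (carry in) = 1 → bit 1, carry out 0
  col 1: 0 + 1 + 0 (carry in) = 1 → bit 1, carry out 0
  col 2: 0 + 0 + 0 (carry in) = 0 → bit 0, carry out 0
  col 3: 0 + 0 + 0 (carry in) = 0 → bit 0, carry out 0
  col 4: 1 + 1 + 0 (carry in) = 2 → bit 0, carry out 1
  col 5: 1 + 1 + 1 (carry in) = 3 → bit 1, carry out 1
  col 6: 1 + 1 + 1 (carry in) = 3 → bit 1, carry out 1
  col 7: 0 + 1 + 1 (carry in) = 2 → bit 0, carry out 1
  col 8: 0 + 1 + 1 (carry in) = 2 → bit 0, carry out 1
  col 9: 1 + 0 + 1 (carry in) = 2 → bit 0, carry out 1
  col 10: 0 + 0 + 1 (carry in) = 1 → bit 1, carry out 0
Reading bits MSB→LSB: 10001100011
Strip leading zeros: 10001100011
= 10001100011


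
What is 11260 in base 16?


Divide by 16 repeatedly:
11260 ÷ 16 = 703 remainder 12 (C)
703 ÷ 16 = 43 remainder 15 (F)
43 ÷ 16 = 2 remainder 11 (B)
2 ÷ 16 = 0 remainder 2 (2)
Reading remainders bottom-up:
= 0x2BFC


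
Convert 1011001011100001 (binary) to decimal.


Positional values:
Bit 0: 1 × 2^0 = 1
Bit 5: 1 × 2^5 = 32
Bit 6: 1 × 2^6 = 64
Bit 7: 1 × 2^7 = 128
Bit 9: 1 × 2^9 = 512
Bit 12: 1 × 2^12 = 4096
Bit 13: 1 × 2^13 = 8192
Bit 15: 1 × 2^15 = 32768
Sum = 1 + 32 + 64 + 128 + 512 + 4096 + 8192 + 32768
= 45793


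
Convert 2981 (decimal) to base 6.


Divide by 6 repeatedly:
2981 ÷ 6 = 496 remainder 5
496 ÷ 6 = 82 remainder 4
82 ÷ 6 = 13 remainder 4
13 ÷ 6 = 2 remainder 1
2 ÷ 6 = 0 remainder 2
Reading remainders bottom-up:
= 21445


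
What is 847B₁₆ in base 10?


Positional values:
Position 0: B × 16^0 = 11 × 1 = 11
Position 1: 7 × 16^1 = 7 × 16 = 112
Position 2: 4 × 16^2 = 4 × 256 = 1024
Position 3: 8 × 16^3 = 8 × 4096 = 32768
Sum = 11 + 112 + 1024 + 32768
= 33915


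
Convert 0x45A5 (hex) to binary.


Each hex digit → 4 binary bits:
  4 = 0100
  5 = 0101
  A = 1010
  5 = 0101
Concatenate: 0100 0101 1010 0101
= 0100010110100101


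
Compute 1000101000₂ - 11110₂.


Align and subtract column by column (LSB to MSB, borrowing when needed):
  1000101000
- 0000011110
  ----------
  col 0: (0 - 0 borrow-in) - 0 → 0 - 0 = 0, borrow out 0
  col 1: (0 - 0 borrow-in) - 1 → borrow from next column: (0+2) - 1 = 1, borrow out 1
  col 2: (0 - 1 borrow-in) - 1 → borrow from next column: (-1+2) - 1 = 0, borrow out 1
  col 3: (1 - 1 borrow-in) - 1 → borrow from next column: (0+2) - 1 = 1, borrow out 1
  col 4: (0 - 1 borrow-in) - 1 → borrow from next column: (-1+2) - 1 = 0, borrow out 1
  col 5: (1 - 1 borrow-in) - 0 → 0 - 0 = 0, borrow out 0
  col 6: (0 - 0 borrow-in) - 0 → 0 - 0 = 0, borrow out 0
  col 7: (0 - 0 borrow-in) - 0 → 0 - 0 = 0, borrow out 0
  col 8: (0 - 0 borrow-in) - 0 → 0 - 0 = 0, borrow out 0
  col 9: (1 - 0 borrow-in) - 0 → 1 - 0 = 1, borrow out 0
Reading bits MSB→LSB: 1000001010
Strip leading zeros: 1000001010
= 1000001010


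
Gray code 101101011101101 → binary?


Gray code: 101101011101101
MSB stays the same: 1
Each subsequent bit = prev_binary XOR current_gray:
  B[1] = 1 XOR 0 = 1
  B[2] = 1 XOR 1 = 0
  B[3] = 0 XOR 1 = 1
  B[4] = 1 XOR 0 = 1
  B[5] = 1 XOR 1 = 0
  B[6] = 0 XOR 0 = 0
  B[7] = 0 XOR 1 = 1
  B[8] = 1 XOR 1 = 0
  B[9] = 0 XOR 1 = 1
  B[10] = 1 XOR 0 = 1
  B[11] = 1 XOR 1 = 0
  B[12] = 0 XOR 1 = 1
  B[13] = 1 XOR 0 = 1
  B[14] = 1 XOR 1 = 0
= 110110010110110 (27830 decimal)


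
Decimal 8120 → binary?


Divide by 2 repeatedly:
8120 ÷ 2 = 4060 remainder 0
4060 ÷ 2 = 2030 remainder 0
2030 ÷ 2 = 1015 remainder 0
1015 ÷ 2 = 507 remainder 1
507 ÷ 2 = 253 remainder 1
253 ÷ 2 = 126 remainder 1
126 ÷ 2 = 63 remainder 0
63 ÷ 2 = 31 remainder 1
31 ÷ 2 = 15 remainder 1
15 ÷ 2 = 7 remainder 1
7 ÷ 2 = 3 remainder 1
3 ÷ 2 = 1 remainder 1
1 ÷ 2 = 0 remainder 1
Reading remainders bottom-up:
= 1111110111000


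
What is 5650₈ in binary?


Each octal digit → 3 binary bits:
  5 = 101
  6 = 110
  5 = 101
  0 = 000
Concatenate: 101 110 101 000
= 101110101000


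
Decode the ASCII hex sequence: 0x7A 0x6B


Codes (hex): 0x7A 0x6B
Per-code ASCII lookup:
  0x7A = 122  (range 97-122: lowercase, 122 - 97 = 25) → 'z'
  0x6B = 107  (range 97-122: lowercase, 107 - 97 = 10) → 'k'
= 'zk'


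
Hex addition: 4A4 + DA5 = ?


Align and add column by column (LSB to MSB, each column mod 16 with carry):
  04A4
+ 0DA5
  ----
  col 0: 4(4) + 5(5) + 0 (carry in) = 9 → 9(9), carry out 0
  col 1: A(10) + A(10) + 0 (carry in) = 20 → 4(4), carry out 1
  col 2: 4(4) + D(13) + 1 (carry in) = 18 → 2(2), carry out 1
  col 3: 0(0) + 0(0) + 1 (carry in) = 1 → 1(1), carry out 0
Reading digits MSB→LSB: 1249
Strip leading zeros: 1249
= 0x1249


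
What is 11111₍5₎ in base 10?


Positional values (base 5):
  1 × 5^0 = 1 × 1 = 1
  1 × 5^1 = 1 × 5 = 5
  1 × 5^2 = 1 × 25 = 25
  1 × 5^3 = 1 × 125 = 125
  1 × 5^4 = 1 × 625 = 625
Sum = 1 + 5 + 25 + 125 + 625
= 781


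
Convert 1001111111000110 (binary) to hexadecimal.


Group into 4-bit nibbles: 1001111111000110
  1001 = 9
  1111 = F
  1100 = C
  0110 = 6
= 0x9FC6


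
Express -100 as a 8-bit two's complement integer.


Original: 01100100
Step 1 - Invert all bits: 10011011
Step 2 - Add 1: 10011011 + 1
= 10011100 (represents -100)


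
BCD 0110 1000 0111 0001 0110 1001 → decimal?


Each 4-bit group → digit:
  0110 → 6
  1000 → 8
  0111 → 7
  0001 → 1
  0110 → 6
  1001 → 9
= 687169


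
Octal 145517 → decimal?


Positional values:
Position 0: 7 × 8^0 = 7
Position 1: 1 × 8^1 = 8
Position 2: 5 × 8^2 = 320
Position 3: 5 × 8^3 = 2560
Position 4: 4 × 8^4 = 16384
Position 5: 1 × 8^5 = 32768
Sum = 7 + 8 + 320 + 2560 + 16384 + 32768
= 52047


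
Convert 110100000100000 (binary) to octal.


Group into 3-bit groups: 110100000100000
  110 = 6
  100 = 4
  000 = 0
  100 = 4
  000 = 0
= 0o64040


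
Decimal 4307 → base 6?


Divide by 6 repeatedly:
4307 ÷ 6 = 717 remainder 5
717 ÷ 6 = 119 remainder 3
119 ÷ 6 = 19 remainder 5
19 ÷ 6 = 3 remainder 1
3 ÷ 6 = 0 remainder 3
Reading remainders bottom-up:
= 31535


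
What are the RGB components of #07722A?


Hex: #07722A
R = 07₁₆ = 7
G = 72₁₆ = 114
B = 2A₁₆ = 42
= RGB(7, 114, 42)


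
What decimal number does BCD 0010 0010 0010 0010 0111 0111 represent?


Each 4-bit group → digit:
  0010 → 2
  0010 → 2
  0010 → 2
  0010 → 2
  0111 → 7
  0111 → 7
= 222277


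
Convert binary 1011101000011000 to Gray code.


Binary: 1011101000011000
Gray code: G = B XOR (B >> 1)
B >> 1 = 0101110100001100
1011101000011000 XOR 0101110100001100:
  1 XOR 0 = 1
  0 XOR 1 = 1
  1 XOR 0 = 1
  1 XOR 1 = 0
  1 XOR 1 = 0
  0 XOR 1 = 1
  1 XOR 0 = 1
  0 XOR 1 = 1
  0 XOR 0 = 0
  0 XOR 0 = 0
  0 XOR 0 = 0
  1 XOR 0 = 1
  1 XOR 1 = 0
  0 XOR 1 = 1
  0 XOR 0 = 0
  0 XOR 0 = 0
= 1110011100010100


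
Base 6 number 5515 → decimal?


Positional values (base 6):
  5 × 6^0 = 5 × 1 = 5
  1 × 6^1 = 1 × 6 = 6
  5 × 6^2 = 5 × 36 = 180
  5 × 6^3 = 5 × 216 = 1080
Sum = 5 + 6 + 180 + 1080
= 1271


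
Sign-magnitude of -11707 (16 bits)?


Sign bit: 1 (negative)
Magnitude: 11707 = 010110110111011
= 1010110110111011


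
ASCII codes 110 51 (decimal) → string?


Codes (decimal): 110 51
Per-code ASCII lookup:
  110  (range 97-122: lowercase, 110 - 97 = 13) → 'n'
  51  (range 48-57: digits, 51 - 48 = 3) → '3'
= 'n3'


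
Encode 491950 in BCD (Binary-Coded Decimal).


Each digit → 4-bit binary:
  4 → 0100
  9 → 1001
  1 → 0001
  9 → 1001
  5 → 0101
  0 → 0000
= 0100 1001 0001 1001 0101 0000


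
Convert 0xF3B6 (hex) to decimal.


Positional values:
Position 0: 6 × 16^0 = 6 × 1 = 6
Position 1: B × 16^1 = 11 × 16 = 176
Position 2: 3 × 16^2 = 3 × 256 = 768
Position 3: F × 16^3 = 15 × 4096 = 61440
Sum = 6 + 176 + 768 + 61440
= 62390


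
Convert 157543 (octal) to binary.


Each octal digit → 3 binary bits:
  1 = 001
  5 = 101
  7 = 111
  5 = 101
  4 = 100
  3 = 011
Concatenate: 001 101 111 101 100 011
= 001101111101100011


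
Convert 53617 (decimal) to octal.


Divide by 8 repeatedly:
53617 ÷ 8 = 6702 remainder 1
6702 ÷ 8 = 837 remainder 6
837 ÷ 8 = 104 remainder 5
104 ÷ 8 = 13 remainder 0
13 ÷ 8 = 1 remainder 5
1 ÷ 8 = 0 remainder 1
Reading remainders bottom-up:
= 0o150561


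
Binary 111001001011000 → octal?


Group into 3-bit groups: 111001001011000
  111 = 7
  001 = 1
  001 = 1
  011 = 3
  000 = 0
= 0o71130


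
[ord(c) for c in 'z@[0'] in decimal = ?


String: 'z@[0'  (4 characters)
Per-character ASCII lookup:
  'z': lowercase starts at 97: 'z' = 97 + 25 = 122
  '@': special character: '@' = 64
  '[': special character: '[' = 91
  '0': digits start at 48: '0' = 48 + 0 = 48
= 122 64 91 48


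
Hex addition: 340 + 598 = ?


Align and add column by column (LSB to MSB, each column mod 16 with carry):
  0340
+ 0598
  ----
  col 0: 0(0) + 8(8) + 0 (carry in) = 8 → 8(8), carry out 0
  col 1: 4(4) + 9(9) + 0 (carry in) = 13 → D(13), carry out 0
  col 2: 3(3) + 5(5) + 0 (carry in) = 8 → 8(8), carry out 0
  col 3: 0(0) + 0(0) + 0 (carry in) = 0 → 0(0), carry out 0
Reading digits MSB→LSB: 08D8
Strip leading zeros: 8D8
= 0x8D8


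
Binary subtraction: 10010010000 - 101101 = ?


Align and subtract column by column (LSB to MSB, borrowing when needed):
  10010010000
- 00000101101
  -----------
  col 0: (0 - 0 borrow-in) - 1 → borrow from next column: (0+2) - 1 = 1, borrow out 1
  col 1: (0 - 1 borrow-in) - 0 → borrow from next column: (-1+2) - 0 = 1, borrow out 1
  col 2: (0 - 1 borrow-in) - 1 → borrow from next column: (-1+2) - 1 = 0, borrow out 1
  col 3: (0 - 1 borrow-in) - 1 → borrow from next column: (-1+2) - 1 = 0, borrow out 1
  col 4: (1 - 1 borrow-in) - 0 → 0 - 0 = 0, borrow out 0
  col 5: (0 - 0 borrow-in) - 1 → borrow from next column: (0+2) - 1 = 1, borrow out 1
  col 6: (0 - 1 borrow-in) - 0 → borrow from next column: (-1+2) - 0 = 1, borrow out 1
  col 7: (1 - 1 borrow-in) - 0 → 0 - 0 = 0, borrow out 0
  col 8: (0 - 0 borrow-in) - 0 → 0 - 0 = 0, borrow out 0
  col 9: (0 - 0 borrow-in) - 0 → 0 - 0 = 0, borrow out 0
  col 10: (1 - 0 borrow-in) - 0 → 1 - 0 = 1, borrow out 0
Reading bits MSB→LSB: 10001100011
Strip leading zeros: 10001100011
= 10001100011


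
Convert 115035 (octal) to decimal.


Positional values:
Position 0: 5 × 8^0 = 5
Position 1: 3 × 8^1 = 24
Position 2: 0 × 8^2 = 0
Position 3: 5 × 8^3 = 2560
Position 4: 1 × 8^4 = 4096
Position 5: 1 × 8^5 = 32768
Sum = 5 + 24 + 0 + 2560 + 4096 + 32768
= 39453


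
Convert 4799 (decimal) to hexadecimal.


Divide by 16 repeatedly:
4799 ÷ 16 = 299 remainder 15 (F)
299 ÷ 16 = 18 remainder 11 (B)
18 ÷ 16 = 1 remainder 2 (2)
1 ÷ 16 = 0 remainder 1 (1)
Reading remainders bottom-up:
= 0x12BF


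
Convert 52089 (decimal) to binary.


Divide by 2 repeatedly:
52089 ÷ 2 = 26044 remainder 1
26044 ÷ 2 = 13022 remainder 0
13022 ÷ 2 = 6511 remainder 0
6511 ÷ 2 = 3255 remainder 1
3255 ÷ 2 = 1627 remainder 1
1627 ÷ 2 = 813 remainder 1
813 ÷ 2 = 406 remainder 1
406 ÷ 2 = 203 remainder 0
203 ÷ 2 = 101 remainder 1
101 ÷ 2 = 50 remainder 1
50 ÷ 2 = 25 remainder 0
25 ÷ 2 = 12 remainder 1
12 ÷ 2 = 6 remainder 0
6 ÷ 2 = 3 remainder 0
3 ÷ 2 = 1 remainder 1
1 ÷ 2 = 0 remainder 1
Reading remainders bottom-up:
= 1100101101111001


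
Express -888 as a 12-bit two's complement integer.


Original: 001101111000
Step 1 - Invert all bits: 110010000111
Step 2 - Add 1: 110010000111 + 1
= 110010001000 (represents -888)


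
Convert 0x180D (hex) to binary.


Each hex digit → 4 binary bits:
  1 = 0001
  8 = 1000
  0 = 0000
  D = 1101
Concatenate: 0001 1000 0000 1101
= 0001100000001101


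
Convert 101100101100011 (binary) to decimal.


Positional values:
Bit 0: 1 × 2^0 = 1
Bit 1: 1 × 2^1 = 2
Bit 5: 1 × 2^5 = 32
Bit 6: 1 × 2^6 = 64
Bit 8: 1 × 2^8 = 256
Bit 11: 1 × 2^11 = 2048
Bit 12: 1 × 2^12 = 4096
Bit 14: 1 × 2^14 = 16384
Sum = 1 + 2 + 32 + 64 + 256 + 2048 + 4096 + 16384
= 22883


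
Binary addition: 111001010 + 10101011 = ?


Align and add column by column (LSB to MSB, carry propagating):
  0111001010
+ 0010101011
  ----------
  col 0: 0 + 1 + 0 (carry in) = 1 → bit 1, carry out 0
  col 1: 1 + 1 + 0 (carry in) = 2 → bit 0, carry out 1
  col 2: 0 + 0 + 1 (carry in) = 1 → bit 1, carry out 0
  col 3: 1 + 1 + 0 (carry in) = 2 → bit 0, carry out 1
  col 4: 0 + 0 + 1 (carry in) = 1 → bit 1, carry out 0
  col 5: 0 + 1 + 0 (carry in) = 1 → bit 1, carry out 0
  col 6: 1 + 0 + 0 (carry in) = 1 → bit 1, carry out 0
  col 7: 1 + 1 + 0 (carry in) = 2 → bit 0, carry out 1
  col 8: 1 + 0 + 1 (carry in) = 2 → bit 0, carry out 1
  col 9: 0 + 0 + 1 (carry in) = 1 → bit 1, carry out 0
Reading bits MSB→LSB: 1001110101
Strip leading zeros: 1001110101
= 1001110101


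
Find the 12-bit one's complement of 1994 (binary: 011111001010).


Original: 011111001010
Invert all bits:
  bit 0: 0 → 1
  bit 1: 1 → 0
  bit 2: 1 → 0
  bit 3: 1 → 0
  bit 4: 1 → 0
  bit 5: 1 → 0
  bit 6: 0 → 1
  bit 7: 0 → 1
  bit 8: 1 → 0
  bit 9: 0 → 1
  bit 10: 1 → 0
  bit 11: 0 → 1
= 100000110101


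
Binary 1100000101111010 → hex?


Group into 4-bit nibbles: 1100000101111010
  1100 = C
  0001 = 1
  0111 = 7
  1010 = A
= 0xC17A


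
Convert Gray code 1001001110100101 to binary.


Gray code: 1001001110100101
MSB stays the same: 1
Each subsequent bit = prev_binary XOR current_gray:
  B[1] = 1 XOR 0 = 1
  B[2] = 1 XOR 0 = 1
  B[3] = 1 XOR 1 = 0
  B[4] = 0 XOR 0 = 0
  B[5] = 0 XOR 0 = 0
  B[6] = 0 XOR 1 = 1
  B[7] = 1 XOR 1 = 0
  B[8] = 0 XOR 1 = 1
  B[9] = 1 XOR 0 = 1
  B[10] = 1 XOR 1 = 0
  B[11] = 0 XOR 0 = 0
  B[12] = 0 XOR 0 = 0
  B[13] = 0 XOR 1 = 1
  B[14] = 1 XOR 0 = 1
  B[15] = 1 XOR 1 = 0
= 1110001011000110 (58054 decimal)


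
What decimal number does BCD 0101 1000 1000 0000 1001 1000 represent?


Each 4-bit group → digit:
  0101 → 5
  1000 → 8
  1000 → 8
  0000 → 0
  1001 → 9
  1000 → 8
= 588098


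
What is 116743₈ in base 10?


Positional values:
Position 0: 3 × 8^0 = 3
Position 1: 4 × 8^1 = 32
Position 2: 7 × 8^2 = 448
Position 3: 6 × 8^3 = 3072
Position 4: 1 × 8^4 = 4096
Position 5: 1 × 8^5 = 32768
Sum = 3 + 32 + 448 + 3072 + 4096 + 32768
= 40419


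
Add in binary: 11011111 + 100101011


Align and add column by column (LSB to MSB, carry propagating):
  0011011111
+ 0100101011
  ----------
  col 0: 1 + 1 + 0 (carry in) = 2 → bit 0, carry out 1
  col 1: 1 + 1 + 1 (carry in) = 3 → bit 1, carry out 1
  col 2: 1 + 0 + 1 (carry in) = 2 → bit 0, carry out 1
  col 3: 1 + 1 + 1 (carry in) = 3 → bit 1, carry out 1
  col 4: 1 + 0 + 1 (carry in) = 2 → bit 0, carry out 1
  col 5: 0 + 1 + 1 (carry in) = 2 → bit 0, carry out 1
  col 6: 1 + 0 + 1 (carry in) = 2 → bit 0, carry out 1
  col 7: 1 + 0 + 1 (carry in) = 2 → bit 0, carry out 1
  col 8: 0 + 1 + 1 (carry in) = 2 → bit 0, carry out 1
  col 9: 0 + 0 + 1 (carry in) = 1 → bit 1, carry out 0
Reading bits MSB→LSB: 1000001010
Strip leading zeros: 1000001010
= 1000001010


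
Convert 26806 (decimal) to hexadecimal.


Divide by 16 repeatedly:
26806 ÷ 16 = 1675 remainder 6 (6)
1675 ÷ 16 = 104 remainder 11 (B)
104 ÷ 16 = 6 remainder 8 (8)
6 ÷ 16 = 0 remainder 6 (6)
Reading remainders bottom-up:
= 0x68B6


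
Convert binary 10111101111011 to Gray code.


Binary: 10111101111011
Gray code: G = B XOR (B >> 1)
B >> 1 = 01011110111101
10111101111011 XOR 01011110111101:
  1 XOR 0 = 1
  0 XOR 1 = 1
  1 XOR 0 = 1
  1 XOR 1 = 0
  1 XOR 1 = 0
  1 XOR 1 = 0
  0 XOR 1 = 1
  1 XOR 0 = 1
  1 XOR 1 = 0
  1 XOR 1 = 0
  1 XOR 1 = 0
  0 XOR 1 = 1
  1 XOR 0 = 1
  1 XOR 1 = 0
= 11100011000110


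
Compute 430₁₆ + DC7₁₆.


Align and add column by column (LSB to MSB, each column mod 16 with carry):
  0430
+ 0DC7
  ----
  col 0: 0(0) + 7(7) + 0 (carry in) = 7 → 7(7), carry out 0
  col 1: 3(3) + C(12) + 0 (carry in) = 15 → F(15), carry out 0
  col 2: 4(4) + D(13) + 0 (carry in) = 17 → 1(1), carry out 1
  col 3: 0(0) + 0(0) + 1 (carry in) = 1 → 1(1), carry out 0
Reading digits MSB→LSB: 11F7
Strip leading zeros: 11F7
= 0x11F7


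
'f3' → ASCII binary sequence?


String: 'f3'  (2 characters)
Per-character ASCII lookup:
  'f': lowercase starts at 97: 'f' = 97 + 5 = 102 → 1100110
  '3': digits start at 48: '3' = 48 + 3 = 51 → 110011
= 1100110 110011


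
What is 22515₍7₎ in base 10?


Positional values (base 7):
  5 × 7^0 = 5 × 1 = 5
  1 × 7^1 = 1 × 7 = 7
  5 × 7^2 = 5 × 49 = 245
  2 × 7^3 = 2 × 343 = 686
  2 × 7^4 = 2 × 2401 = 4802
Sum = 5 + 7 + 245 + 686 + 4802
= 5745


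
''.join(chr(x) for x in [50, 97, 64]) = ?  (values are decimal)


Codes (decimal): 50 97 64
Per-code ASCII lookup:
  50  (range 48-57: digits, 50 - 48 = 2) → '2'
  97  (range 97-122: lowercase, 97 - 97 = 0) → 'a'
  64  (special character) → '@'
= '2a@'


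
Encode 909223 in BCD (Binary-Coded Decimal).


Each digit → 4-bit binary:
  9 → 1001
  0 → 0000
  9 → 1001
  2 → 0010
  2 → 0010
  3 → 0011
= 1001 0000 1001 0010 0010 0011


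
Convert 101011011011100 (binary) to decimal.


Positional values:
Bit 2: 1 × 2^2 = 4
Bit 3: 1 × 2^3 = 8
Bit 4: 1 × 2^4 = 16
Bit 6: 1 × 2^6 = 64
Bit 7: 1 × 2^7 = 128
Bit 9: 1 × 2^9 = 512
Bit 10: 1 × 2^10 = 1024
Bit 12: 1 × 2^12 = 4096
Bit 14: 1 × 2^14 = 16384
Sum = 4 + 8 + 16 + 64 + 128 + 512 + 1024 + 4096 + 16384
= 22236


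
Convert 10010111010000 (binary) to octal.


Group into 3-bit groups: 010010111010000
  010 = 2
  010 = 2
  111 = 7
  010 = 2
  000 = 0
= 0o22720


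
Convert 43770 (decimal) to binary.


Divide by 2 repeatedly:
43770 ÷ 2 = 21885 remainder 0
21885 ÷ 2 = 10942 remainder 1
10942 ÷ 2 = 5471 remainder 0
5471 ÷ 2 = 2735 remainder 1
2735 ÷ 2 = 1367 remainder 1
1367 ÷ 2 = 683 remainder 1
683 ÷ 2 = 341 remainder 1
341 ÷ 2 = 170 remainder 1
170 ÷ 2 = 85 remainder 0
85 ÷ 2 = 42 remainder 1
42 ÷ 2 = 21 remainder 0
21 ÷ 2 = 10 remainder 1
10 ÷ 2 = 5 remainder 0
5 ÷ 2 = 2 remainder 1
2 ÷ 2 = 1 remainder 0
1 ÷ 2 = 0 remainder 1
Reading remainders bottom-up:
= 1010101011111010


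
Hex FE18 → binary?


Each hex digit → 4 binary bits:
  F = 1111
  E = 1110
  1 = 0001
  8 = 1000
Concatenate: 1111 1110 0001 1000
= 1111111000011000


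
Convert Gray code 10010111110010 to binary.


Gray code: 10010111110010
MSB stays the same: 1
Each subsequent bit = prev_binary XOR current_gray:
  B[1] = 1 XOR 0 = 1
  B[2] = 1 XOR 0 = 1
  B[3] = 1 XOR 1 = 0
  B[4] = 0 XOR 0 = 0
  B[5] = 0 XOR 1 = 1
  B[6] = 1 XOR 1 = 0
  B[7] = 0 XOR 1 = 1
  B[8] = 1 XOR 1 = 0
  B[9] = 0 XOR 1 = 1
  B[10] = 1 XOR 0 = 1
  B[11] = 1 XOR 0 = 1
  B[12] = 1 XOR 1 = 0
  B[13] = 0 XOR 0 = 0
= 11100101011100 (14684 decimal)


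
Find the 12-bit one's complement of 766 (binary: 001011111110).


Original: 001011111110
Invert all bits:
  bit 0: 0 → 1
  bit 1: 0 → 1
  bit 2: 1 → 0
  bit 3: 0 → 1
  bit 4: 1 → 0
  bit 5: 1 → 0
  bit 6: 1 → 0
  bit 7: 1 → 0
  bit 8: 1 → 0
  bit 9: 1 → 0
  bit 10: 1 → 0
  bit 11: 0 → 1
= 110100000001


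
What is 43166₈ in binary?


Each octal digit → 3 binary bits:
  4 = 100
  3 = 011
  1 = 001
  6 = 110
  6 = 110
Concatenate: 100 011 001 110 110
= 100011001110110


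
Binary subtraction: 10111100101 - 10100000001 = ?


Align and subtract column by column (LSB to MSB, borrowing when needed):
  10111100101
- 10100000001
  -----------
  col 0: (1 - 0 borrow-in) - 1 → 1 - 1 = 0, borrow out 0
  col 1: (0 - 0 borrow-in) - 0 → 0 - 0 = 0, borrow out 0
  col 2: (1 - 0 borrow-in) - 0 → 1 - 0 = 1, borrow out 0
  col 3: (0 - 0 borrow-in) - 0 → 0 - 0 = 0, borrow out 0
  col 4: (0 - 0 borrow-in) - 0 → 0 - 0 = 0, borrow out 0
  col 5: (1 - 0 borrow-in) - 0 → 1 - 0 = 1, borrow out 0
  col 6: (1 - 0 borrow-in) - 0 → 1 - 0 = 1, borrow out 0
  col 7: (1 - 0 borrow-in) - 0 → 1 - 0 = 1, borrow out 0
  col 8: (1 - 0 borrow-in) - 1 → 1 - 1 = 0, borrow out 0
  col 9: (0 - 0 borrow-in) - 0 → 0 - 0 = 0, borrow out 0
  col 10: (1 - 0 borrow-in) - 1 → 1 - 1 = 0, borrow out 0
Reading bits MSB→LSB: 00011100100
Strip leading zeros: 11100100
= 11100100


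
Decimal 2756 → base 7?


Divide by 7 repeatedly:
2756 ÷ 7 = 393 remainder 5
393 ÷ 7 = 56 remainder 1
56 ÷ 7 = 8 remainder 0
8 ÷ 7 = 1 remainder 1
1 ÷ 7 = 0 remainder 1
Reading remainders bottom-up:
= 11015


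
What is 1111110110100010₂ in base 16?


Group into 4-bit nibbles: 1111110110100010
  1111 = F
  1101 = D
  1010 = A
  0010 = 2
= 0xFDA2


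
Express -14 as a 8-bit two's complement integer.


Original: 00001110
Step 1 - Invert all bits: 11110001
Step 2 - Add 1: 11110001 + 1
= 11110010 (represents -14)


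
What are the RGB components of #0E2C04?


Hex: #0E2C04
R = 0E₁₆ = 14
G = 2C₁₆ = 44
B = 04₁₆ = 4
= RGB(14, 44, 4)


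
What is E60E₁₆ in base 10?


Positional values:
Position 0: E × 16^0 = 14 × 1 = 14
Position 1: 0 × 16^1 = 0 × 16 = 0
Position 2: 6 × 16^2 = 6 × 256 = 1536
Position 3: E × 16^3 = 14 × 4096 = 57344
Sum = 14 + 0 + 1536 + 57344
= 58894


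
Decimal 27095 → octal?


Divide by 8 repeatedly:
27095 ÷ 8 = 3386 remainder 7
3386 ÷ 8 = 423 remainder 2
423 ÷ 8 = 52 remainder 7
52 ÷ 8 = 6 remainder 4
6 ÷ 8 = 0 remainder 6
Reading remainders bottom-up:
= 0o64727


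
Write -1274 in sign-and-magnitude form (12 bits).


Sign bit: 1 (negative)
Magnitude: 1274 = 10011111010
= 110011111010


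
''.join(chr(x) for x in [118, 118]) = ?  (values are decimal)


Codes (decimal): 118 118
Per-code ASCII lookup:
  118  (range 97-122: lowercase, 118 - 97 = 21) → 'v'
  118  (range 97-122: lowercase, 118 - 97 = 21) → 'v'
= 'vv'


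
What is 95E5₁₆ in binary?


Each hex digit → 4 binary bits:
  9 = 1001
  5 = 0101
  E = 1110
  5 = 0101
Concatenate: 1001 0101 1110 0101
= 1001010111100101


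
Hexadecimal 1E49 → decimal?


Positional values:
Position 0: 9 × 16^0 = 9 × 1 = 9
Position 1: 4 × 16^1 = 4 × 16 = 64
Position 2: E × 16^2 = 14 × 256 = 3584
Position 3: 1 × 16^3 = 1 × 4096 = 4096
Sum = 9 + 64 + 3584 + 4096
= 7753


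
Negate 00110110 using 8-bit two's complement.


Original: 00110110
Step 1 - Invert all bits: 11001001
Step 2 - Add 1: 11001001 + 1
= 11001010 (represents -54)


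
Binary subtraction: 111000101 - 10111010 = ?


Align and subtract column by column (LSB to MSB, borrowing when needed):
  111000101
- 010111010
  ---------
  col 0: (1 - 0 borrow-in) - 0 → 1 - 0 = 1, borrow out 0
  col 1: (0 - 0 borrow-in) - 1 → borrow from next column: (0+2) - 1 = 1, borrow out 1
  col 2: (1 - 1 borrow-in) - 0 → 0 - 0 = 0, borrow out 0
  col 3: (0 - 0 borrow-in) - 1 → borrow from next column: (0+2) - 1 = 1, borrow out 1
  col 4: (0 - 1 borrow-in) - 1 → borrow from next column: (-1+2) - 1 = 0, borrow out 1
  col 5: (0 - 1 borrow-in) - 1 → borrow from next column: (-1+2) - 1 = 0, borrow out 1
  col 6: (1 - 1 borrow-in) - 0 → 0 - 0 = 0, borrow out 0
  col 7: (1 - 0 borrow-in) - 1 → 1 - 1 = 0, borrow out 0
  col 8: (1 - 0 borrow-in) - 0 → 1 - 0 = 1, borrow out 0
Reading bits MSB→LSB: 100001011
Strip leading zeros: 100001011
= 100001011


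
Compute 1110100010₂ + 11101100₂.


Align and add column by column (LSB to MSB, carry propagating):
  01110100010
+ 00011101100
  -----------
  col 0: 0 + 0 + 0 (carry in) = 0 → bit 0, carry out 0
  col 1: 1 + 0 + 0 (carry in) = 1 → bit 1, carry out 0
  col 2: 0 + 1 + 0 (carry in) = 1 → bit 1, carry out 0
  col 3: 0 + 1 + 0 (carry in) = 1 → bit 1, carry out 0
  col 4: 0 + 0 + 0 (carry in) = 0 → bit 0, carry out 0
  col 5: 1 + 1 + 0 (carry in) = 2 → bit 0, carry out 1
  col 6: 0 + 1 + 1 (carry in) = 2 → bit 0, carry out 1
  col 7: 1 + 1 + 1 (carry in) = 3 → bit 1, carry out 1
  col 8: 1 + 0 + 1 (carry in) = 2 → bit 0, carry out 1
  col 9: 1 + 0 + 1 (carry in) = 2 → bit 0, carry out 1
  col 10: 0 + 0 + 1 (carry in) = 1 → bit 1, carry out 0
Reading bits MSB→LSB: 10010001110
Strip leading zeros: 10010001110
= 10010001110


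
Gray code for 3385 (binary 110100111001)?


Binary: 110100111001
Gray code: G = B XOR (B >> 1)
B >> 1 = 011010011100
110100111001 XOR 011010011100:
  1 XOR 0 = 1
  1 XOR 1 = 0
  0 XOR 1 = 1
  1 XOR 0 = 1
  0 XOR 1 = 1
  0 XOR 0 = 0
  1 XOR 0 = 1
  1 XOR 1 = 0
  1 XOR 1 = 0
  0 XOR 1 = 1
  0 XOR 0 = 0
  1 XOR 0 = 1
= 101110100101


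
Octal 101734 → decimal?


Positional values:
Position 0: 4 × 8^0 = 4
Position 1: 3 × 8^1 = 24
Position 2: 7 × 8^2 = 448
Position 3: 1 × 8^3 = 512
Position 4: 0 × 8^4 = 0
Position 5: 1 × 8^5 = 32768
Sum = 4 + 24 + 448 + 512 + 0 + 32768
= 33756


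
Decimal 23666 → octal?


Divide by 8 repeatedly:
23666 ÷ 8 = 2958 remainder 2
2958 ÷ 8 = 369 remainder 6
369 ÷ 8 = 46 remainder 1
46 ÷ 8 = 5 remainder 6
5 ÷ 8 = 0 remainder 5
Reading remainders bottom-up:
= 0o56162


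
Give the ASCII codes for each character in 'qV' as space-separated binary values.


String: 'qV'  (2 characters)
Per-character ASCII lookup:
  'q': lowercase starts at 97: 'q' = 97 + 16 = 113 → 1110001
  'V': uppercase starts at 65: 'V' = 65 + 21 = 86 → 1010110
= 1110001 1010110


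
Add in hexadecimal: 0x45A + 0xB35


Align and add column by column (LSB to MSB, each column mod 16 with carry):
  045A
+ 0B35
  ----
  col 0: A(10) + 5(5) + 0 (carry in) = 15 → F(15), carry out 0
  col 1: 5(5) + 3(3) + 0 (carry in) = 8 → 8(8), carry out 0
  col 2: 4(4) + B(11) + 0 (carry in) = 15 → F(15), carry out 0
  col 3: 0(0) + 0(0) + 0 (carry in) = 0 → 0(0), carry out 0
Reading digits MSB→LSB: 0F8F
Strip leading zeros: F8F
= 0xF8F


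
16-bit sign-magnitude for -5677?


Sign bit: 1 (negative)
Magnitude: 5677 = 001011000101101
= 1001011000101101


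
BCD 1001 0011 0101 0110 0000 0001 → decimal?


Each 4-bit group → digit:
  1001 → 9
  0011 → 3
  0101 → 5
  0110 → 6
  0000 → 0
  0001 → 1
= 935601


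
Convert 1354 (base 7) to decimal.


Positional values (base 7):
  4 × 7^0 = 4 × 1 = 4
  5 × 7^1 = 5 × 7 = 35
  3 × 7^2 = 3 × 49 = 147
  1 × 7^3 = 1 × 343 = 343
Sum = 4 + 35 + 147 + 343
= 529
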